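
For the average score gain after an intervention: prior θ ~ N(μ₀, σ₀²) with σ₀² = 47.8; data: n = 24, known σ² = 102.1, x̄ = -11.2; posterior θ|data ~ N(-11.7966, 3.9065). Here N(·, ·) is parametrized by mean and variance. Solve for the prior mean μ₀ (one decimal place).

μ₀ = -18.5

The posterior mean is a precision-weighted average: μ_n = (τ₀μ₀ + τ_data·x̄)/(τ₀+τ_data), with τ₀=1/σ₀² and τ_data=n/σ².
Here τ₀ = 1/47.8 = 0.020921 and τ_data = 24/102.1 = 0.235064, so τ_n = 0.255985.
Rearranging for μ₀: μ₀ = (μ_n·τ_n − τ_data·x̄)/τ₀ = (-11.7966·0.255985 − 0.235064·-11.2) / 0.020921 = -0.387036/0.020921 ≈ -18.5.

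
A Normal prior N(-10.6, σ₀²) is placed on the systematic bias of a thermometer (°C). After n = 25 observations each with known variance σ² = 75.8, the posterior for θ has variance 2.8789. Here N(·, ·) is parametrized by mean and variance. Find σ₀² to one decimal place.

σ₀² = 57.0

For the Normal–Normal model with known σ², precisions add: τ_n = τ₀ + n/σ².
So 1/σ₀² = 1/2.8789 − 25/75.8 = 0.347355 − 0.329815 = 0.017540.
Hence σ₀² = 1/0.017540 ≈ 57.0.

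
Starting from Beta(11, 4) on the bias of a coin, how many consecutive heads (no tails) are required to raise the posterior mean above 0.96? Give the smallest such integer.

After k heads and 0 tails the posterior is Beta(11+k, 4), with mean (11+k)/(11+4+k).
Set (11+k)/(15+k) > 0.96 and solve: k > (0.96·15 − 11)/(1 − 0.96) = 85.000.
The smallest integer exceeding 85.000 is 86, and checking k=86: (97)/(101) = 0.9604 > 0.96.

k = 86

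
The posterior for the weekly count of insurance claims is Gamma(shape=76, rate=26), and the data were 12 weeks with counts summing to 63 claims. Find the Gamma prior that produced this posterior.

Gamma–Poisson conjugacy: posterior shape = α + Σxᵢ, posterior rate = β + n.
So α = 76 − 63 = 13 and β = 26 − 12 = 14.

Gamma(shape=13, rate=14)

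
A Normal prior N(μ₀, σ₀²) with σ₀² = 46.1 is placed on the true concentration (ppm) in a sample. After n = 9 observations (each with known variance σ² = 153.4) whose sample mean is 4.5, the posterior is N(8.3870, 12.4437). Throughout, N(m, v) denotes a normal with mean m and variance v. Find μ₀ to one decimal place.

μ₀ = 18.9

With known observation variance, the Normal–Normal posterior has precision τ_n = τ₀ + n/σ² and mean μ_n = (τ₀μ₀ + (n/σ²)x̄)/τ_n.
Here τ₀ = 1/46.1 = 0.021692 and τ_data = 9/153.4 = 0.058670, so τ_n = 0.080362.
Rearranging for μ₀: μ₀ = (μ_n·τ_n − τ_data·x̄)/τ₀ = (8.3870·0.080362 − 0.058670·4.5) / 0.021692 = 0.409981/0.021692 ≈ 18.9.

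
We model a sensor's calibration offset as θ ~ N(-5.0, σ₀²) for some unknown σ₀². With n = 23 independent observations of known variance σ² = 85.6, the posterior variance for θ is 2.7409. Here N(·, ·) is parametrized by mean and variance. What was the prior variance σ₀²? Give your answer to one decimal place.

Posterior precision equals prior precision plus data precision: 1/σ_n² = 1/σ₀² + n/σ².
So 1/σ₀² = 1/2.7409 − 23/85.6 = 0.364844 − 0.268692 = 0.096152.
Hence σ₀² = 1/0.096152 ≈ 10.4.

σ₀² = 10.4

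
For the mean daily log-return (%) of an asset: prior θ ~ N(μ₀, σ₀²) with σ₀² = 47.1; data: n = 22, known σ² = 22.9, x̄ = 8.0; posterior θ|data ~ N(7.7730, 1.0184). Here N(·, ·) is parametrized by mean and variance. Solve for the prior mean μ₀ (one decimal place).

The posterior mean is a precision-weighted average: μ_n = (τ₀μ₀ + τ_data·x̄)/(τ₀+τ_data), with τ₀=1/σ₀² and τ_data=n/σ².
Here τ₀ = 1/47.1 = 0.021231 and τ_data = 22/22.9 = 0.960699, so τ_n = 0.981930.
Rearranging for μ₀: μ₀ = (μ_n·τ_n − τ_data·x̄)/τ₀ = (7.7730·0.981930 − 0.960699·8.0) / 0.021231 = -0.053050/0.021231 ≈ -2.5.

μ₀ = -2.5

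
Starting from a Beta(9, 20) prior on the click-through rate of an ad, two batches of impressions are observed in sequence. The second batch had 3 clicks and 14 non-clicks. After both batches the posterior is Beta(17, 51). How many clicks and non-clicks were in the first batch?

Because Beta–binomial updating is additive in the counts, the combined data contributed (α_post−α_prior, β_post−β_prior) successes and failures.
Total across both batches: 17−9=8 clicks, 51−20=31 non-clicks.
Subtract the second batch: 8−3=5 clicks and 31−14=17 non-clicks.

5 clicks and 17 non-clicks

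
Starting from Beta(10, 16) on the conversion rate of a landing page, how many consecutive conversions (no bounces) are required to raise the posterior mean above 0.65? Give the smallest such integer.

k = 20

After k conversions and 0 bounces the posterior is Beta(10+k, 16), with mean (10+k)/(10+16+k).
Set (10+k)/(26+k) > 0.65 and solve: k > (0.65·26 − 10)/(1 − 0.65) = 19.714.
The smallest integer exceeding 19.714 is 20.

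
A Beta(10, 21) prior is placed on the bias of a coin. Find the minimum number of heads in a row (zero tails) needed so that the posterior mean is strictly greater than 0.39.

k = 4

After k heads and 0 tails the posterior is Beta(10+k, 21), with mean (10+k)/(10+21+k).
Set (10+k)/(31+k) > 0.39 and solve: k > (0.39·31 − 10)/(1 − 0.39) = 3.426.
The smallest integer exceeding 3.426 is 4.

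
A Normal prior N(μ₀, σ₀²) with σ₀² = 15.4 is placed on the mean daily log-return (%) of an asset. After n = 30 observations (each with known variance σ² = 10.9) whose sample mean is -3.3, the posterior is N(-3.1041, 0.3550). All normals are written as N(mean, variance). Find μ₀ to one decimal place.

The posterior mean is a precision-weighted average: μ_n = (τ₀μ₀ + τ_data·x̄)/(τ₀+τ_data), with τ₀=1/σ₀² and τ_data=n/σ².
Here τ₀ = 1/15.4 = 0.064935 and τ_data = 30/10.9 = 2.752294, so τ_n = 2.817229.
Rearranging for μ₀: μ₀ = (μ_n·τ_n − τ_data·x̄)/τ₀ = (-3.1041·2.817229 − 2.752294·-3.3) / 0.064935 = 0.337610/0.064935 ≈ 5.2.

μ₀ = 5.2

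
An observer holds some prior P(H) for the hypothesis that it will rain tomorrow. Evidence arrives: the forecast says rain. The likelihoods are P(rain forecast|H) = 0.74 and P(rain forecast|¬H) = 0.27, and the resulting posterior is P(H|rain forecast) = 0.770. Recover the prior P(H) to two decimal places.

P(H) = 0.55

In odds form, posterior odds = prior odds × likelihood ratio, so prior odds = posterior odds ÷ LR.
Posterior odds = 0.770/(1−0.770) = 3.3478. LR = 0.74/0.27 = 2.7407.
Prior odds = 3.3478/2.7407 = 1.2215, so P(H) = 1.2215/(1+1.2215) ≈ 0.55.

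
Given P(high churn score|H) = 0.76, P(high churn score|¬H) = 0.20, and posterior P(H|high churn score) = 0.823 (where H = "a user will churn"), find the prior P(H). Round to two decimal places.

P(H) = 0.55

Bayes' rule in odds form gives O(H|E) = O(H)·[P(E|H)/P(E|¬H)], hence O(H) = O(H|E)/LR.
Posterior odds = 0.823/(1−0.823) = 4.6497. LR = 0.76/0.20 = 3.8000.
Prior odds = 4.6497/3.8000 = 1.2236, so P(H) = 1.2236/(1+1.2236) ≈ 0.55.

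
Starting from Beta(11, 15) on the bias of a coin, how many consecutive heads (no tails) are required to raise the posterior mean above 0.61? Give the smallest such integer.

k = 13

After k heads and 0 tails the posterior is Beta(11+k, 15), with mean (11+k)/(11+15+k).
Set (11+k)/(26+k) > 0.61 and solve: k > (0.61·26 − 11)/(1 − 0.61) = 12.462.
The smallest integer exceeding 12.462 is 13, and checking k=13: (24)/(39) = 0.6154 > 0.61.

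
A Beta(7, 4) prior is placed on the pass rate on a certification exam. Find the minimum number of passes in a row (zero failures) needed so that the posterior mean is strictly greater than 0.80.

After k passes and 0 failures the posterior is Beta(7+k, 4), with mean (7+k)/(7+4+k).
Set (7+k)/(11+k) > 0.80 and solve: k > (0.80·11 − 7)/(1 − 0.80) = 9.000.
The smallest integer exceeding 9.000 is 10, and checking k=10: (17)/(21) = 0.8095 > 0.80.

k = 10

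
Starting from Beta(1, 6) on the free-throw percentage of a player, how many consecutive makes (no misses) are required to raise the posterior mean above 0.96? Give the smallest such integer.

k = 144

After k makes and 0 misses the posterior is Beta(1+k, 6), with mean (1+k)/(1+6+k).
Set (1+k)/(7+k) > 0.96 and solve: k > (0.96·7 − 1)/(1 − 0.96) = 143.000.
The smallest integer exceeding 143.000 is 144, and checking k=144: (145)/(151) = 0.9603 > 0.96.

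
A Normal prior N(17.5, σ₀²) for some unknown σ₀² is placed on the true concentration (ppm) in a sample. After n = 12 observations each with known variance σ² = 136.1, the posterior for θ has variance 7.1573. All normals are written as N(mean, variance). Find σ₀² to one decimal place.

σ₀² = 19.4

Posterior precision equals prior precision plus data precision: 1/σ_n² = 1/σ₀² + n/σ².
So 1/σ₀² = 1/7.1573 − 12/136.1 = 0.139717 − 0.088170 = 0.051547.
Hence σ₀² = 1/0.051547 ≈ 19.4.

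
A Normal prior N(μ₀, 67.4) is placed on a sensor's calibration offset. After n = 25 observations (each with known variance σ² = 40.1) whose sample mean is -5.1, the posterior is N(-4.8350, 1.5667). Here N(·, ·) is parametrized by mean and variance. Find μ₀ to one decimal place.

With known observation variance, the Normal–Normal posterior has precision τ_n = τ₀ + n/σ² and mean μ_n = (τ₀μ₀ + (n/σ²)x̄)/τ_n.
Here τ₀ = 1/67.4 = 0.014837 and τ_data = 25/40.1 = 0.623441, so τ_n = 0.638278.
Rearranging for μ₀: μ₀ = (μ_n·τ_n − τ_data·x̄)/τ₀ = (-4.8350·0.638278 − 0.623441·-5.1) / 0.014837 = 0.093475/0.014837 ≈ 6.3.

μ₀ = 6.3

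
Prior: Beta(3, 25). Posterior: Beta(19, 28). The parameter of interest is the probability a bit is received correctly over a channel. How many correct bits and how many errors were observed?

Under Beta–binomial conjugacy the posterior parameters are (a+s, b+f).
Match parameters: s=19−3=16, f=28−25=3.

16 correct bits and 3 errors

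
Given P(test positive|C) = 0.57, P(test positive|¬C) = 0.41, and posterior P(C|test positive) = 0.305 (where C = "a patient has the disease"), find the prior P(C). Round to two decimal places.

In odds form, posterior odds = prior odds × likelihood ratio, so prior odds = posterior odds ÷ LR.
Posterior odds = 0.305/(1−0.305) = 0.4388. LR = 0.57/0.41 = 1.3902.
Prior odds = 0.4388/1.3902 = 0.3156, so P(C) = 0.3156/(1+0.3156) ≈ 0.24.

P(C) = 0.24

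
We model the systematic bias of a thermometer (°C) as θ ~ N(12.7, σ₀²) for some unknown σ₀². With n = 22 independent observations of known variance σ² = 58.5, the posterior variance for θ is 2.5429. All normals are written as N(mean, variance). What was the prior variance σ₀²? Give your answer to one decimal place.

σ₀² = 58.2

Posterior precision equals prior precision plus data precision: 1/σ_n² = 1/σ₀² + n/σ².
So 1/σ₀² = 1/2.5429 − 22/58.5 = 0.393252 − 0.376068 = 0.017184.
Hence σ₀² = 1/0.017184 ≈ 58.2.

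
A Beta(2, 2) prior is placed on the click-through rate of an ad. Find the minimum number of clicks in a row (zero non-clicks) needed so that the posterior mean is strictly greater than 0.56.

k = 1

After k clicks and 0 non-clicks the posterior is Beta(2+k, 2), with mean (2+k)/(2+2+k).
Set (2+k)/(4+k) > 0.56 and solve: k > (0.56·4 − 2)/(1 − 0.56) = 0.545.
The smallest integer exceeding 0.545 is 1.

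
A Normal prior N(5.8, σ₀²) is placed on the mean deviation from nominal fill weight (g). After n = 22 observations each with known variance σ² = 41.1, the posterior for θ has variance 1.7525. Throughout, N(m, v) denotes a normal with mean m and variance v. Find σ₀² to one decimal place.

σ₀² = 28.3

Posterior precision equals prior precision plus data precision: 1/σ_n² = 1/σ₀² + n/σ².
So 1/σ₀² = 1/1.7525 − 22/41.1 = 0.570613 − 0.535280 = 0.035333.
Hence σ₀² = 1/0.035333 ≈ 28.3.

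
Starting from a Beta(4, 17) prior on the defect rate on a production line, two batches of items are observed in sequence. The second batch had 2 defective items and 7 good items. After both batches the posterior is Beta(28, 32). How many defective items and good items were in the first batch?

22 defective items and 8 good items

Because Beta–binomial updating is additive in the counts, the combined data contributed (α_post−α_prior, β_post−β_prior) successes and failures.
Total across both batches: 28−4=24 defective items, 32−17=15 good items.
Subtract the second batch: 24−2=22 defective items and 15−7=8 good items.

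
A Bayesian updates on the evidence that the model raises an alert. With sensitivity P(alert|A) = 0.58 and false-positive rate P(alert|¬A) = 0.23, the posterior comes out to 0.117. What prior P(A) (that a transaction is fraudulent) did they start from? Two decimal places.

P(A) = 0.05

In odds form, posterior odds = prior odds × likelihood ratio, so prior odds = posterior odds ÷ LR.
Posterior odds = 0.117/(1−0.117) = 0.1325. LR = 0.58/0.23 = 2.5217.
Prior odds = 0.1325/2.5217 = 0.0525, so P(A) = 0.0525/(1+0.0525) ≈ 0.05.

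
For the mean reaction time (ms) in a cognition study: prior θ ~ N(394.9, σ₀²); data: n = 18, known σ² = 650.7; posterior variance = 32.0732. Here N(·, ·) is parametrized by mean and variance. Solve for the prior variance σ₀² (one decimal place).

Posterior precision equals prior precision plus data precision: 1/σ_n² = 1/σ₀² + n/σ².
So 1/σ₀² = 1/32.0732 − 18/650.7 = 0.031179 − 0.027663 = 0.003516.
Hence σ₀² = 1/0.003516 ≈ 284.4.

σ₀² = 284.4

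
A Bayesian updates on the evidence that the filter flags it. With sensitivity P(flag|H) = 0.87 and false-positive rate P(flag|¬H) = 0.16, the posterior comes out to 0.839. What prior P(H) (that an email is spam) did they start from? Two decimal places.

P(H) = 0.49

In odds form, posterior odds = prior odds × likelihood ratio, so prior odds = posterior odds ÷ LR.
Posterior odds = 0.839/(1−0.839) = 5.2112. LR = 0.87/0.16 = 5.4375.
Prior odds = 5.2112/5.4375 = 0.9584, so P(H) = 0.9584/(1+0.9584) ≈ 0.49.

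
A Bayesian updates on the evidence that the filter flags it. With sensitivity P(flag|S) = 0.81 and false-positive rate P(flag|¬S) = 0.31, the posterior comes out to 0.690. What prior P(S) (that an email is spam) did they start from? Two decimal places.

P(S) = 0.46

In odds form, posterior odds = prior odds × likelihood ratio, so prior odds = posterior odds ÷ LR.
Posterior odds = 0.690/(1−0.690) = 2.2258. LR = 0.81/0.31 = 2.6129.
Prior odds = 2.2258/2.6129 = 0.8519, so P(S) = 0.8519/(1+0.8519) ≈ 0.46.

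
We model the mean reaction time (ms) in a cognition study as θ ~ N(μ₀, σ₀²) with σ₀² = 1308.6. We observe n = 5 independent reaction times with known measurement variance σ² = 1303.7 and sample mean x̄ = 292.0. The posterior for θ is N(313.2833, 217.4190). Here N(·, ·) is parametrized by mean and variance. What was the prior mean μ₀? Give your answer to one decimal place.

μ₀ = 420.1

The posterior mean is a precision-weighted average: μ_n = (τ₀μ₀ + τ_data·x̄)/(τ₀+τ_data), with τ₀=1/σ₀² and τ_data=n/σ².
Here τ₀ = 1/1308.6 = 0.000764 and τ_data = 5/1303.7 = 0.003835, so τ_n = 0.004599.
Rearranging for μ₀: μ₀ = (μ_n·τ_n − τ_data·x̄)/τ₀ = (313.2833·0.004599 − 0.003835·292.0) / 0.000764 = 0.320970/0.000764 ≈ 420.1.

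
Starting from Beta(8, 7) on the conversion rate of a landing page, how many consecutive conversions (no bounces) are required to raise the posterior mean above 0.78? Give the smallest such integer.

k = 17

After k conversions and 0 bounces the posterior is Beta(8+k, 7), with mean (8+k)/(8+7+k).
Set (8+k)/(15+k) > 0.78 and solve: k > (0.78·15 − 8)/(1 − 0.78) = 16.818.
The smallest integer exceeding 16.818 is 17, and checking k=17: (25)/(32) = 0.7812 > 0.78.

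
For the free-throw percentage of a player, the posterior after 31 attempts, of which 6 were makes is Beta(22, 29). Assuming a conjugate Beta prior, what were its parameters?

Beta is conjugate to the binomial likelihood: posterior = Beta(a+s, b+f).
Subtract the data counts: 22−6=16, 29−25=4.

Beta(16, 4)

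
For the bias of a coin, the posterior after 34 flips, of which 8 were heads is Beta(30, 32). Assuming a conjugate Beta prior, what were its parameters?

Beta(22, 6)

A Beta(a, b) prior with s successes and f failures in binomial data gives a Beta(a+s, b+f) posterior.
So a = 30 − 8 = 22 and b = 32 − 26 = 6.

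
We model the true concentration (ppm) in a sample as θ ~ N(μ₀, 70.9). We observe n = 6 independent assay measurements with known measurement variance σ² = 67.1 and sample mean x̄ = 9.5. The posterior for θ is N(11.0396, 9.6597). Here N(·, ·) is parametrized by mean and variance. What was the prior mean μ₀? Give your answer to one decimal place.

With known observation variance, the Normal–Normal posterior has precision τ_n = τ₀ + n/σ² and mean μ_n = (τ₀μ₀ + (n/σ²)x̄)/τ_n.
Here τ₀ = 1/70.9 = 0.014104 and τ_data = 6/67.1 = 0.089419, so τ_n = 0.103523.
Rearranging for μ₀: μ₀ = (μ_n·τ_n − τ_data·x̄)/τ₀ = (11.0396·0.103523 − 0.089419·9.5) / 0.014104 = 0.293372/0.014104 ≈ 20.8.

μ₀ = 20.8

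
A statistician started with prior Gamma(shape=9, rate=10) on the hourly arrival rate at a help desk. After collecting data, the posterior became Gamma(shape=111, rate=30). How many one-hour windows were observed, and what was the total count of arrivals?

n = 20 one-hour windows with total 102 arrivals

A Gamma(α, β) prior (rate parametrization) on a Poisson rate with n observations summing to S gives posterior Gamma(α+S, β+n).
Matching: Σxᵢ = 111 − 9 = 102 and n = 30 − 10 = 20.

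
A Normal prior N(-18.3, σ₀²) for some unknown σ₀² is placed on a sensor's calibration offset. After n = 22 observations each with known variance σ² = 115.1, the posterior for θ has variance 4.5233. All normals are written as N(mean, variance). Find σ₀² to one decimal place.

Posterior precision equals prior precision plus data precision: 1/σ_n² = 1/σ₀² + n/σ².
So 1/σ₀² = 1/4.5233 − 22/115.1 = 0.221078 − 0.191138 = 0.029940.
Hence σ₀² = 1/0.029940 ≈ 33.4.

σ₀² = 33.4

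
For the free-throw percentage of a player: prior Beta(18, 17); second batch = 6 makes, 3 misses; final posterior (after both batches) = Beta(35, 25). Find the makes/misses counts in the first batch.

11 makes and 5 misses

Because Beta–binomial updating is additive in the counts, the combined data contributed (α_post−α_prior, β_post−β_prior) successes and failures.
Total across both batches: 35−18=17 makes, 25−17=8 misses.
Subtract the second batch: 17−6=11 makes and 8−3=5 misses.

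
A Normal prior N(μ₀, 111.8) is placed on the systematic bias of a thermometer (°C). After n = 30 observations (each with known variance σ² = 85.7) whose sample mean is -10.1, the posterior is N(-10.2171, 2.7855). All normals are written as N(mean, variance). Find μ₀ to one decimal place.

μ₀ = -14.8

The posterior mean is a precision-weighted average: μ_n = (τ₀μ₀ + τ_data·x̄)/(τ₀+τ_data), with τ₀=1/σ₀² and τ_data=n/σ².
Here τ₀ = 1/111.8 = 0.008945 and τ_data = 30/85.7 = 0.350058, so τ_n = 0.359003.
Rearranging for μ₀: μ₀ = (μ_n·τ_n − τ_data·x̄)/τ₀ = (-10.2171·0.359003 − 0.350058·-10.1) / 0.008945 = -0.132384/0.008945 ≈ -14.8.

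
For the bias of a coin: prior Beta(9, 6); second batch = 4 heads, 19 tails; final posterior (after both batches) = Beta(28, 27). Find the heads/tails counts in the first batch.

15 heads and 2 tails

Sequential conjugate updates are equivalent to a single update on the pooled data, so total successes = posterior α − prior α and total failures = posterior β − prior β.
Total across both batches: 28−9=19 heads, 27−6=21 tails.
Subtract the second batch: 19−4=15 heads and 21−19=2 tails.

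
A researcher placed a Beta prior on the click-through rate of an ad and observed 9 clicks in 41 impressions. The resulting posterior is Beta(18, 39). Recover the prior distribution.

Under Beta–binomial conjugacy the posterior parameters are (α+s, β+f).
So α = 18 − 9 = 9 and β = 39 − 32 = 7.

Beta(9, 7)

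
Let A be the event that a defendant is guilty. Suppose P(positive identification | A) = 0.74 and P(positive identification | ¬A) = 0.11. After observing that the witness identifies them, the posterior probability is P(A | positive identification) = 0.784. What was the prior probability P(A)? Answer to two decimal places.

In odds form, posterior odds = prior odds × likelihood ratio, so prior odds = posterior odds ÷ LR.
Posterior odds = 0.784/(1−0.784) = 3.6296. LR = 0.74/0.11 = 6.7273.
Prior odds = 3.6296/6.7273 = 0.5395, so P(A) = 0.5395/(1+0.5395) ≈ 0.35.

P(A) = 0.35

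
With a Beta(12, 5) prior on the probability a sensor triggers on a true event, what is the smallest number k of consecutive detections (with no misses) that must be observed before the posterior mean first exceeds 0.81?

After k detections and 0 misses the posterior is Beta(12+k, 5), with mean (12+k)/(12+5+k).
Set (12+k)/(17+k) > 0.81 and solve: k > (0.81·17 − 12)/(1 − 0.81) = 9.316.
The smallest integer exceeding 9.316 is 10, and checking k=10: (22)/(27) = 0.8148 > 0.81.

k = 10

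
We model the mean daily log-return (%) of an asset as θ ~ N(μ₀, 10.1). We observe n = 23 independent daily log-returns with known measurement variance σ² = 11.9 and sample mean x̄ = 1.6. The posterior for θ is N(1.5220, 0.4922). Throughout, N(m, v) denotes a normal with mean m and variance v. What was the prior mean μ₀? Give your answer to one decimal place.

The posterior mean is a precision-weighted average: μ_n = (τ₀μ₀ + τ_data·x̄)/(τ₀+τ_data), with τ₀=1/σ₀² and τ_data=n/σ².
Here τ₀ = 1/10.1 = 0.099010 and τ_data = 23/11.9 = 1.932773, so τ_n = 2.031783.
Rearranging for μ₀: μ₀ = (μ_n·τ_n − τ_data·x̄)/τ₀ = (1.5220·2.031783 − 1.932773·1.6) / 0.099010 = -0.000063/0.099010 ≈ 0.0.

μ₀ = 0.0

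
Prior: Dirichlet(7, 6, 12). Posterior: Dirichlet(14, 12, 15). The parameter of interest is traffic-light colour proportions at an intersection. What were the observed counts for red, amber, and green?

counts (7, 6, 3)

For a Dirichlet(α) prior with multinomial counts c, the posterior is Dirichlet(α + c) componentwise.
Counts are posterior − prior componentwise: 14−7=7, 12−6=6, 15−12=3.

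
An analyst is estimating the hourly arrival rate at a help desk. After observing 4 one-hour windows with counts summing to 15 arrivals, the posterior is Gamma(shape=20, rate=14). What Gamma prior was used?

A Gamma(α, β) prior (rate parametrization) on a Poisson rate with n observations summing to S gives posterior Gamma(α+S, β+n).
So α = 20 − 15 = 5 and β = 14 − 4 = 10.

Gamma(shape=5, rate=10)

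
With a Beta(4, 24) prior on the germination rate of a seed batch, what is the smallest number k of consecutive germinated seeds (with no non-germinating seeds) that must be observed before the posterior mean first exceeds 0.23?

k = 4

After k germinated seeds and 0 non-germinating seeds the posterior is Beta(4+k, 24), with mean (4+k)/(4+24+k).
Set (4+k)/(28+k) > 0.23 and solve: k > (0.23·28 − 4)/(1 − 0.23) = 3.169.
The smallest integer exceeding 3.169 is 4.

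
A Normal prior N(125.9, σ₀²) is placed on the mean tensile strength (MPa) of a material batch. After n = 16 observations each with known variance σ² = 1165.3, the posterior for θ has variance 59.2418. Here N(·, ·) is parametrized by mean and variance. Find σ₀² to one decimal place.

Posterior precision equals prior precision plus data precision: 1/σ_n² = 1/σ₀² + n/σ².
So 1/σ₀² = 1/59.2418 − 16/1165.3 = 0.016880 − 0.013730 = 0.003150.
Hence σ₀² = 1/0.003150 ≈ 317.5.

σ₀² = 317.5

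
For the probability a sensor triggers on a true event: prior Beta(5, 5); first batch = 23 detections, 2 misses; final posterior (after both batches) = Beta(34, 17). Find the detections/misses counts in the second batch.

Sequential conjugate updates are equivalent to a single update on the pooled data, so total successes = posterior α − prior α and total failures = posterior β − prior β.
Total across both batches: 34−5=29 detections, 17−5=12 misses.
Subtract the first batch: 29−23=6 detections and 12−2=10 misses.

6 detections and 10 misses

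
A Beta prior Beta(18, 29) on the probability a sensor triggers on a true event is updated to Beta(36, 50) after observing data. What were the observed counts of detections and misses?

A Beta(a, b) prior with s successes and f failures in binomial data gives a Beta(a+s, b+f) posterior.
So s = 36 − 18 = 18 and f = 50 − 29 = 21.

18 detections and 21 misses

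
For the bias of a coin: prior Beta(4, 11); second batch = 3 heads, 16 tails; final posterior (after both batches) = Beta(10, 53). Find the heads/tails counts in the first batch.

3 heads and 26 tails

Because Beta–binomial updating is additive in the counts, the combined data contributed (α_post−α_prior, β_post−β_prior) successes and failures.
Total across both batches: 10−4=6 heads, 53−11=42 tails.
Subtract the second batch: 6−3=3 heads and 42−16=26 tails.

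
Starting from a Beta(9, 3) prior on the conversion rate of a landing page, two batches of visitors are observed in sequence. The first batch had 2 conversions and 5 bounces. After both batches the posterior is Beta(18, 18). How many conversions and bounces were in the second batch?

Because Beta–binomial updating is additive in the counts, the combined data contributed (α_post−α_prior, β_post−β_prior) successes and failures.
Total across both batches: 18−9=9 conversions, 18−3=15 bounces.
Subtract the first batch: 9−2=7 conversions and 15−5=10 bounces.

7 conversions and 10 bounces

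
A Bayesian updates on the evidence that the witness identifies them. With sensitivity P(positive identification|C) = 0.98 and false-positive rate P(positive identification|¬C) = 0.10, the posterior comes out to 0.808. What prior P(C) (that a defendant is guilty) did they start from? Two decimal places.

In odds form, posterior odds = prior odds × likelihood ratio, so prior odds = posterior odds ÷ LR.
Posterior odds = 0.808/(1−0.808) = 4.2083. LR = 0.98/0.10 = 9.8000.
Prior odds = 4.2083/9.8000 = 0.4294, so P(C) = 0.4294/(1+0.4294) ≈ 0.30.

P(C) = 0.30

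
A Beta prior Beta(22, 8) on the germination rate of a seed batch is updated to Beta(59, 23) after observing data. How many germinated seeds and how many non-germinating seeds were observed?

37 germinated seeds and 15 non-germinating seeds

Beta is conjugate to the binomial likelihood: posterior = Beta(α+s, β+f).
So s = 59 − 22 = 37 and f = 23 − 8 = 15.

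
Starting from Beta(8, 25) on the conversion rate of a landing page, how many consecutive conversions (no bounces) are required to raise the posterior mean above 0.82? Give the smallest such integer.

k = 106

After k conversions and 0 bounces the posterior is Beta(8+k, 25), with mean (8+k)/(8+25+k).
Set (8+k)/(33+k) > 0.82 and solve: k > (0.82·33 − 8)/(1 − 0.82) = 105.889.
The smallest integer exceeding 105.889 is 106.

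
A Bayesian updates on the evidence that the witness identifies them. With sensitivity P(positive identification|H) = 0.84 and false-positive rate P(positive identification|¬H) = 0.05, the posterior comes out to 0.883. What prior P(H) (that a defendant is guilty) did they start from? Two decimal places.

In odds form, posterior odds = prior odds × likelihood ratio, so prior odds = posterior odds ÷ LR.
Posterior odds = 0.883/(1−0.883) = 7.5470. LR = 0.84/0.05 = 16.8000.
Prior odds = 7.5470/16.8000 = 0.4492, so P(H) = 0.4492/(1+0.4492) ≈ 0.31.

P(H) = 0.31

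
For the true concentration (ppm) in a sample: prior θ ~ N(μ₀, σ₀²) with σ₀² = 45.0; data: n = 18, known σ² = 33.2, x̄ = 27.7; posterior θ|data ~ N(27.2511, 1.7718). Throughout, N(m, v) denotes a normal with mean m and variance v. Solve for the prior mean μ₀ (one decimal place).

μ₀ = 16.3

With known observation variance, the Normal–Normal posterior has precision τ_n = τ₀ + n/σ² and mean μ_n = (τ₀μ₀ + (n/σ²)x̄)/τ_n.
Here τ₀ = 1/45.0 = 0.022222 and τ_data = 18/33.2 = 0.542169, so τ_n = 0.564391.
Rearranging for μ₀: μ₀ = (μ_n·τ_n − τ_data·x̄)/τ₀ = (27.2511·0.564391 − 0.542169·27.7) / 0.022222 = 0.362194/0.022222 ≈ 16.3.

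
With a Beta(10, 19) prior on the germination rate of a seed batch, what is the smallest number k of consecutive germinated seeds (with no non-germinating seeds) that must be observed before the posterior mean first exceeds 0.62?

After k germinated seeds and 0 non-germinating seeds the posterior is Beta(10+k, 19), with mean (10+k)/(10+19+k).
Set (10+k)/(29+k) > 0.62 and solve: k > (0.62·29 − 10)/(1 − 0.62) = 21.000.
The smallest integer exceeding 21.000 is 22.

k = 22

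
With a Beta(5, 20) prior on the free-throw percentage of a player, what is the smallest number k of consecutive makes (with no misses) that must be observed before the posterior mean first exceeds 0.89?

After k makes and 0 misses the posterior is Beta(5+k, 20), with mean (5+k)/(5+20+k).
Set (5+k)/(25+k) > 0.89 and solve: k > (0.89·25 − 5)/(1 − 0.89) = 156.818.
The smallest integer exceeding 156.818 is 157, and checking k=157: (162)/(182) = 0.8901 > 0.89.

k = 157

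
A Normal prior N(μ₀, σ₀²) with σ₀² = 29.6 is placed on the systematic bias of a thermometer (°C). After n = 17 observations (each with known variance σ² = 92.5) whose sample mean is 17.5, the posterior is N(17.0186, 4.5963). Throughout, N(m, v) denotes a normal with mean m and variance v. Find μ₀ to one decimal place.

μ₀ = 14.4

With known observation variance, the Normal–Normal posterior has precision τ_n = τ₀ + n/σ² and mean μ_n = (τ₀μ₀ + (n/σ²)x̄)/τ_n.
Here τ₀ = 1/29.6 = 0.033784 and τ_data = 17/92.5 = 0.183784, so τ_n = 0.217568.
Rearranging for μ₀: μ₀ = (μ_n·τ_n − τ_data·x̄)/τ₀ = (17.0186·0.217568 − 0.183784·17.5) / 0.033784 = 0.486483/0.033784 ≈ 14.4.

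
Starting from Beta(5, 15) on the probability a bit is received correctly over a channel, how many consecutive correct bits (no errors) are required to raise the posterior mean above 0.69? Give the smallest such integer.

After k correct bits and 0 errors the posterior is Beta(5+k, 15), with mean (5+k)/(5+15+k).
Set (5+k)/(20+k) > 0.69 and solve: k > (0.69·20 − 5)/(1 − 0.69) = 28.387.
The smallest integer exceeding 28.387 is 29, and checking k=29: (34)/(49) = 0.6939 > 0.69.

k = 29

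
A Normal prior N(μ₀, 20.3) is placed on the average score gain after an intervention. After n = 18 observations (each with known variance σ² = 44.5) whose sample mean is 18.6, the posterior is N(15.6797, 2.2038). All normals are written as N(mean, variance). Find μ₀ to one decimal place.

μ₀ = -8.3

With known observation variance, the Normal–Normal posterior has precision τ_n = τ₀ + n/σ² and mean μ_n = (τ₀μ₀ + (n/σ²)x̄)/τ_n.
Here τ₀ = 1/20.3 = 0.049261 and τ_data = 18/44.5 = 0.404494, so τ_n = 0.453755.
Rearranging for μ₀: μ₀ = (μ_n·τ_n − τ_data·x̄)/τ₀ = (15.6797·0.453755 − 0.404494·18.6) / 0.049261 = -0.408846/0.049261 ≈ -8.3.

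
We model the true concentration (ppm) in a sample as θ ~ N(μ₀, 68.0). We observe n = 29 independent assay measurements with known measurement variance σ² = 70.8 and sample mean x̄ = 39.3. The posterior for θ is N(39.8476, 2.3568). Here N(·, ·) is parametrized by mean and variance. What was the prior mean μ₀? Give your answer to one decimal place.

The posterior mean is a precision-weighted average: μ_n = (τ₀μ₀ + τ_data·x̄)/(τ₀+τ_data), with τ₀=1/σ₀² and τ_data=n/σ².
Here τ₀ = 1/68.0 = 0.014706 and τ_data = 29/70.8 = 0.409605, so τ_n = 0.424311.
Rearranging for μ₀: μ₀ = (μ_n·τ_n − τ_data·x̄)/τ₀ = (39.8476·0.424311 − 0.409605·39.3) / 0.014706 = 0.810299/0.014706 ≈ 55.1.

μ₀ = 55.1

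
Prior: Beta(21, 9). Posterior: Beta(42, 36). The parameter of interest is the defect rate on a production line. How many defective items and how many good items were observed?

A Beta(α, β) prior with s successes and f failures in binomial data gives a Beta(α+s, β+f) posterior.
So s = 42 − 21 = 21 and f = 36 − 9 = 27.

21 defective items and 27 good items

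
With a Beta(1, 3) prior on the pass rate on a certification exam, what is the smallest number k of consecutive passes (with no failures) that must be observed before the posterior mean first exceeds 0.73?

After k passes and 0 failures the posterior is Beta(1+k, 3), with mean (1+k)/(1+3+k).
Set (1+k)/(4+k) > 0.73 and solve: k > (0.73·4 − 1)/(1 − 0.73) = 7.111.
The smallest integer exceeding 7.111 is 8.

k = 8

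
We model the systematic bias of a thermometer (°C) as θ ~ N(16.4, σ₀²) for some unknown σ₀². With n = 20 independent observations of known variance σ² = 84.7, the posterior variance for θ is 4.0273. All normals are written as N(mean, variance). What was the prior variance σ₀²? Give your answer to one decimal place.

Posterior precision equals prior precision plus data precision: 1/σ_n² = 1/σ₀² + n/σ².
So 1/σ₀² = 1/4.0273 − 20/84.7 = 0.248305 − 0.236128 = 0.012177.
Hence σ₀² = 1/0.012177 ≈ 82.1.

σ₀² = 82.1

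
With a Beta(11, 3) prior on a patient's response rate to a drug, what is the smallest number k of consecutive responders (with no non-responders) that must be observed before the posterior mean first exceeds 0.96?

After k responders and 0 non-responders the posterior is Beta(11+k, 3), with mean (11+k)/(11+3+k).
Set (11+k)/(14+k) > 0.96 and solve: k > (0.96·14 − 11)/(1 − 0.96) = 61.000.
The smallest integer exceeding 61.000 is 62.

k = 62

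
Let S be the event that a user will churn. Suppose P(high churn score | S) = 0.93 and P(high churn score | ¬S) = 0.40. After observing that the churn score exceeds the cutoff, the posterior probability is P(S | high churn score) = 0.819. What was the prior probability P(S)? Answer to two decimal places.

In odds form, posterior odds = prior odds × likelihood ratio, so prior odds = posterior odds ÷ LR.
Posterior odds = 0.819/(1−0.819) = 4.5249. LR = 0.93/0.40 = 2.3250.
Prior odds = 4.5249/2.3250 = 1.9462, so P(S) = 1.9462/(1+1.9462) ≈ 0.66.

P(S) = 0.66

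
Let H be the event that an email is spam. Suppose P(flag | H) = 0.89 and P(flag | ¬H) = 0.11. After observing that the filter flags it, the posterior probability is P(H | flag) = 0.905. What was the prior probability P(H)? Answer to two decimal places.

P(H) = 0.54

In odds form, posterior odds = prior odds × likelihood ratio, so prior odds = posterior odds ÷ LR.
Posterior odds = 0.905/(1−0.905) = 9.5263. LR = 0.89/0.11 = 8.0909.
Prior odds = 9.5263/8.0909 = 1.1774, so P(H) = 1.1774/(1+1.1774) ≈ 0.54.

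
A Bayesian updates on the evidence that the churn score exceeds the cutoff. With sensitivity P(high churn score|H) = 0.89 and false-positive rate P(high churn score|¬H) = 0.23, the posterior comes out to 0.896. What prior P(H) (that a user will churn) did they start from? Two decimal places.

P(H) = 0.69

Bayes' rule in odds form gives O(H|E) = O(H)·[P(E|H)/P(E|¬H)], hence O(H) = O(H|E)/LR.
Posterior odds = 0.896/(1−0.896) = 8.6154. LR = 0.89/0.23 = 3.8696.
Prior odds = 8.6154/3.8696 = 2.2264, so P(H) = 2.2264/(1+2.2264) ≈ 0.69.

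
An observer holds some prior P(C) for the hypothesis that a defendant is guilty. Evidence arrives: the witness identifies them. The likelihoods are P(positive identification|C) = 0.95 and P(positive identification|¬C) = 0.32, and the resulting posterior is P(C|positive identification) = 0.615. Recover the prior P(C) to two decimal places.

In odds form, posterior odds = prior odds × likelihood ratio, so prior odds = posterior odds ÷ LR.
Posterior odds = 0.615/(1−0.615) = 1.5974. LR = 0.95/0.32 = 2.9688.
Prior odds = 1.5974/2.9688 = 0.5381, so P(C) = 0.5381/(1+0.5381) ≈ 0.35.

P(C) = 0.35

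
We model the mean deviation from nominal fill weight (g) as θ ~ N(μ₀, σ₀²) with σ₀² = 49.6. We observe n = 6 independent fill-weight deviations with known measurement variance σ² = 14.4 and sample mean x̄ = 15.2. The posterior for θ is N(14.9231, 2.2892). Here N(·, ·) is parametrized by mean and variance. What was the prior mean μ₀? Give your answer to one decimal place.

μ₀ = 9.2

With known observation variance, the Normal–Normal posterior has precision τ_n = τ₀ + n/σ² and mean μ_n = (τ₀μ₀ + (n/σ²)x̄)/τ_n.
Here τ₀ = 1/49.6 = 0.020161 and τ_data = 6/14.4 = 0.416667, so τ_n = 0.436828.
Rearranging for μ₀: μ₀ = (μ_n·τ_n − τ_data·x̄)/τ₀ = (14.9231·0.436828 − 0.416667·15.2) / 0.020161 = 0.185490/0.020161 ≈ 9.2.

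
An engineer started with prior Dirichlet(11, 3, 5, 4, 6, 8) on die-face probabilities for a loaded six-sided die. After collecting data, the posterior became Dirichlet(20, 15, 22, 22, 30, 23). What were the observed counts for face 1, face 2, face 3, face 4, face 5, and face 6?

counts (9, 12, 17, 18, 24, 15)

For a Dirichlet(α) prior with multinomial counts c, the posterior is Dirichlet(α + c) componentwise.
Counts are posterior − prior componentwise: 20−11=9, 15−3=12, 22−5=17, 22−4=18, 30−6=24, 23−8=15.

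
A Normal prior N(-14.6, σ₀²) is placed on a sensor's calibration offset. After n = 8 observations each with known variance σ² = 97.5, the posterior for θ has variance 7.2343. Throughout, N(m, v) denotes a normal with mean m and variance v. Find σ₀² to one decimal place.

Posterior precision equals prior precision plus data precision: 1/σ_n² = 1/σ₀² + n/σ².
So 1/σ₀² = 1/7.2343 − 8/97.5 = 0.138230 − 0.082051 = 0.056179.
Hence σ₀² = 1/0.056179 ≈ 17.8.

σ₀² = 17.8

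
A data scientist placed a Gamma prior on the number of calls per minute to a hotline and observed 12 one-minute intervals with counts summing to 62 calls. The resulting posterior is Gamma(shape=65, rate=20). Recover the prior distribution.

A Gamma(α, β) prior (rate parametrization) on a Poisson rate with n observations summing to S gives posterior Gamma(α+S, β+n).
So α = 65 − 62 = 3 and β = 20 − 12 = 8.

Gamma(shape=3, rate=8)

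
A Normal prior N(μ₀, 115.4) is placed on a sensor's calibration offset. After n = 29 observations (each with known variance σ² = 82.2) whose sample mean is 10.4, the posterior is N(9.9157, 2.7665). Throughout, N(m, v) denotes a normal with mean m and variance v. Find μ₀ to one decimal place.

With known observation variance, the Normal–Normal posterior has precision τ_n = τ₀ + n/σ² and mean μ_n = (τ₀μ₀ + (n/σ²)x̄)/τ_n.
Here τ₀ = 1/115.4 = 0.008666 and τ_data = 29/82.2 = 0.352798, so τ_n = 0.361464.
Rearranging for μ₀: μ₀ = (μ_n·τ_n − τ_data·x̄)/τ₀ = (9.9157·0.361464 − 0.352798·10.4) / 0.008666 = -0.084931/0.008666 ≈ -9.8.

μ₀ = -9.8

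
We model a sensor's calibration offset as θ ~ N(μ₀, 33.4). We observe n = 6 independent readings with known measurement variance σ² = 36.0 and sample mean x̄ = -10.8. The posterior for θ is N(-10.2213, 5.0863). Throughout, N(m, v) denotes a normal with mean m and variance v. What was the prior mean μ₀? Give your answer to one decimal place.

The posterior mean is a precision-weighted average: μ_n = (τ₀μ₀ + τ_data·x̄)/(τ₀+τ_data), with τ₀=1/σ₀² and τ_data=n/σ².
Here τ₀ = 1/33.4 = 0.029940 and τ_data = 6/36.0 = 0.166667, so τ_n = 0.196607.
Rearranging for μ₀: μ₀ = (μ_n·τ_n − τ_data·x̄)/τ₀ = (-10.2213·0.196607 − 0.166667·-10.8) / 0.029940 = -0.209576/0.029940 ≈ -7.0.

μ₀ = -7.0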